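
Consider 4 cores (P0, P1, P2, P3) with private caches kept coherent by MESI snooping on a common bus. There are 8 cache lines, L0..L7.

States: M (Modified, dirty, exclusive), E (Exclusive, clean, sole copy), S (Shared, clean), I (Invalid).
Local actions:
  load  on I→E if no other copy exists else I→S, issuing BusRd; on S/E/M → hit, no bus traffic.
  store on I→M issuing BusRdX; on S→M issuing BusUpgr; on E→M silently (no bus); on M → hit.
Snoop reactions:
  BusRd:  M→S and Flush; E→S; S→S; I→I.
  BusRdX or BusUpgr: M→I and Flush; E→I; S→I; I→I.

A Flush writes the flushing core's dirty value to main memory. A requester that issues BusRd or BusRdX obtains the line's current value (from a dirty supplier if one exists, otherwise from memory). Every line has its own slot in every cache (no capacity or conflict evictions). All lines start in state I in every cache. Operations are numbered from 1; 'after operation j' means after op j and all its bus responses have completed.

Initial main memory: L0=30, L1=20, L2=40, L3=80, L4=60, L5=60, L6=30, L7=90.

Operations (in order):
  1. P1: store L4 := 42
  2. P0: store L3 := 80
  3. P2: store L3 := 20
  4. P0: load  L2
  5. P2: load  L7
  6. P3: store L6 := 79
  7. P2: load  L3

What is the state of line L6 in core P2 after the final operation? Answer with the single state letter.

step 1: P1: store L4 := 42  ⟶  IMII  (L4)  txn=BusRdX  M[L4]=60
step 2: P0: store L3 := 80  ⟶  MIII  (L3)  txn=BusRdX  M[L3]=80
step 3: P2: store L3 := 20  ⟶  IIMI  (L3)  txn=BusRdX+Flush  M[L3]=80
step 4: P0: load  L2  ⟶  EIII  (L2)  txn=BusRd  M[L2]=40
step 5: P2: load  L7  ⟶  IIEI  (L7)  txn=BusRd  M[L7]=90
step 6: P3: store L6 := 79  ⟶  IIIM  (L6)  txn=BusRdX  M[L6]=30
step 7: P2: load  L3  ⟶  IIMI  (L3)  txn=∅  M[L3]=80

state = I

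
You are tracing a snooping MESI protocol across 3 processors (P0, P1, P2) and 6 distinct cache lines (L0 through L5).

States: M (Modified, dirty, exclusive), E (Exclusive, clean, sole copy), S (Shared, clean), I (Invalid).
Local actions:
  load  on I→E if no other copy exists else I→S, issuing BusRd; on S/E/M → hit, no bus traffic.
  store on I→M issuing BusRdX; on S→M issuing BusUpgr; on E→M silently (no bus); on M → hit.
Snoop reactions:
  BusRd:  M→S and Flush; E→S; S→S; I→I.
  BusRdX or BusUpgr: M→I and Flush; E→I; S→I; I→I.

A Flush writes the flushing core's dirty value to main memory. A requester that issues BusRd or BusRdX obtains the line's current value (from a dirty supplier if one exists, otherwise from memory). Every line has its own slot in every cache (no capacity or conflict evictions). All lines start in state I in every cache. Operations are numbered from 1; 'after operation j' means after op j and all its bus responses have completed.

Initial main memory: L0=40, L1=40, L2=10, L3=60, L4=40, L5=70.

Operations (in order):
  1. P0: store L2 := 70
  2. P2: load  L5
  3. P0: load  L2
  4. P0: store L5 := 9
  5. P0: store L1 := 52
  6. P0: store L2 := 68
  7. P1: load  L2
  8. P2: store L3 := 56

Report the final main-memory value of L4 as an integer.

step 1: P0: store L2 := 70  ⟶  MII  (L2)  txn=BusRdX  M[L2]=10
step 2: P2: load  L5  ⟶  IIE  (L5)  txn=BusRd  M[L5]=70
step 3: P0: load  L2  ⟶  MII  (L2)  txn=∅  M[L2]=10
step 4: P0: store L5 := 9  ⟶  MII  (L5)  txn=BusRdX  M[L5]=70
step 5: P0: store L1 := 52  ⟶  MII  (L1)  txn=BusRdX  M[L1]=40
step 6: P0: store L2 := 68  ⟶  MII  (L2)  txn=∅  M[L2]=10
step 7: P1: load  L2  ⟶  SSI  (L2)  txn=BusRd+Flush  M[L2]=68
step 8: P2: store L3 := 56  ⟶  IIM  (L3)  txn=BusRdX  M[L3]=60

memory[L4] = 40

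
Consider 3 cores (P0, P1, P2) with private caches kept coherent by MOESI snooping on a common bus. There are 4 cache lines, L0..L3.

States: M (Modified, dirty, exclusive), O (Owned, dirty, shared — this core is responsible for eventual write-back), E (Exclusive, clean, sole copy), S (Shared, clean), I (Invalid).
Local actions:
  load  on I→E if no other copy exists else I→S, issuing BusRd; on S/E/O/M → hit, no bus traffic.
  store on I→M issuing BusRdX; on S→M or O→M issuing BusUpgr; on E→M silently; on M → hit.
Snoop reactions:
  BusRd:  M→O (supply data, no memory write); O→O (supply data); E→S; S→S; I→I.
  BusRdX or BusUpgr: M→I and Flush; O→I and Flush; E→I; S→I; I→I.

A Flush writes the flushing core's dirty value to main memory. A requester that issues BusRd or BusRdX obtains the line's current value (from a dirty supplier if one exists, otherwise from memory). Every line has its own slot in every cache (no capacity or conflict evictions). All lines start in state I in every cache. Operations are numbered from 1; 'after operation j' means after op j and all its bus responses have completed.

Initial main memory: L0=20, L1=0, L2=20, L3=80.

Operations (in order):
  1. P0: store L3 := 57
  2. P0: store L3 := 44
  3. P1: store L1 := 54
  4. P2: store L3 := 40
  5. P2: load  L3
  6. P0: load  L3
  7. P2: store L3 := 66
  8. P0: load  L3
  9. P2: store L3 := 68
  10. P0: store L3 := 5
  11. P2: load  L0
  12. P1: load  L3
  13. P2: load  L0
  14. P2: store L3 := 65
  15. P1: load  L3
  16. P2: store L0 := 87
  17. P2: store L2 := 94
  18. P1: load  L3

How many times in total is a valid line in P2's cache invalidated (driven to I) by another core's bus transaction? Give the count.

invalidations = 1

1. P0: store L3 := 57  bus=[BusRdX]  L3: P0=M P1=I P2=I  mem[L3]=80
2. P0: store L3 := 44  bus=[-]  L3: P0=M P1=I P2=I  mem[L3]=80
3. P1: store L1 := 54  bus=[BusRdX]  L1: P0=I P1=M P2=I  mem[L1]=0
4. P2: store L3 := 40  bus=[BusRdX,Flush]  L3: P0=I P1=I P2=M  mem[L3]=44
5. P2: load  L3  bus=[-]  L3: P0=I P1=I P2=M  mem[L3]=44
6. P0: load  L3  bus=[BusRd]  L3: P0=S P1=I P2=O  mem[L3]=44
7. P2: store L3 := 66  bus=[BusUpgr]  L3: P0=I P1=I P2=M  mem[L3]=44
8. P0: load  L3  bus=[BusRd]  L3: P0=S P1=I P2=O  mem[L3]=44
9. P2: store L3 := 68  bus=[BusUpgr]  L3: P0=I P1=I P2=M  mem[L3]=44
10. P0: store L3 := 5  bus=[BusRdX,Flush]  L3: P0=M P1=I P2=I  mem[L3]=68
11. P2: load  L0  bus=[BusRd]  L0: P0=I P1=I P2=E  mem[L0]=20
12. P1: load  L3  bus=[BusRd]  L3: P0=O P1=S P2=I  mem[L3]=68
13. P2: load  L0  bus=[-]  L0: P0=I P1=I P2=E  mem[L0]=20
14. P2: store L3 := 65  bus=[BusRdX,Flush]  L3: P0=I P1=I P2=M  mem[L3]=5
15. P1: load  L3  bus=[BusRd]  L3: P0=I P1=S P2=O  mem[L3]=5
16. P2: store L0 := 87  bus=[-]  L0: P0=I P1=I P2=M  mem[L0]=20
17. P2: store L2 := 94  bus=[BusRdX]  L2: P0=I P1=I P2=M  mem[L2]=20
18. P1: load  L3  bus=[-]  L3: P0=I P1=S P2=O  mem[L3]=5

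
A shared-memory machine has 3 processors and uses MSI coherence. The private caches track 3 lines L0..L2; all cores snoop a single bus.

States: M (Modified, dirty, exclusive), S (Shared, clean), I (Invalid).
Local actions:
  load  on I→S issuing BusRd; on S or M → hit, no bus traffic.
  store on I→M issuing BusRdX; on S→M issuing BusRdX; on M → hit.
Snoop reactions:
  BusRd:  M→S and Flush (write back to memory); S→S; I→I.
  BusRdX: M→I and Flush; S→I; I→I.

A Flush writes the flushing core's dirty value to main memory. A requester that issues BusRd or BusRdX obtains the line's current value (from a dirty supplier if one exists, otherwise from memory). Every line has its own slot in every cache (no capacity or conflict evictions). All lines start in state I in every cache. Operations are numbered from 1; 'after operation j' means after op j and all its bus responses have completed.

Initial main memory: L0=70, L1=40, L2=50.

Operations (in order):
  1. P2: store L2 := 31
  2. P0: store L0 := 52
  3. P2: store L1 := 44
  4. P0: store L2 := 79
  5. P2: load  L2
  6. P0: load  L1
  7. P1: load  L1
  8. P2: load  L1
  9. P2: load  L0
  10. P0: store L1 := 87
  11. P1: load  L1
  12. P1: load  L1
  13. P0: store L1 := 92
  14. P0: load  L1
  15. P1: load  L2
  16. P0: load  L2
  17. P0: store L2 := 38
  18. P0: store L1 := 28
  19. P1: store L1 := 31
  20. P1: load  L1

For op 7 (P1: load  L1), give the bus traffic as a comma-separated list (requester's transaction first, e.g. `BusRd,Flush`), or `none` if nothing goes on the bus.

bus = BusRd

  op1 P2: store L2 := 31 → I/I/M on L2; bus BusRdX; mem=50
  op2 P0: store L0 := 52 → M/I/I on L0; bus BusRdX; mem=70
  op3 P2: store L1 := 44 → I/I/M on L1; bus BusRdX; mem=40
  op4 P0: store L2 := 79 → M/I/I on L2; bus BusRdX Flush; mem=31
  op5 P2: load  L2 → S/I/S on L2; bus BusRd Flush; mem=79
  op6 P0: load  L1 → S/I/S on L1; bus BusRd Flush; mem=44
  op7 P1: load  L1 → S/S/S on L1; bus BusRd; mem=44
  op8 P2: load  L1 → S/S/S on L1; bus (none); mem=44
  op9 P2: load  L0 → S/I/S on L0; bus BusRd Flush; mem=52
  op10 P0: store L1 := 87 → M/I/I on L1; bus BusRdX; mem=44
  op11 P1: load  L1 → S/S/I on L1; bus BusRd Flush; mem=87
  op12 P1: load  L1 → S/S/I on L1; bus (none); mem=87
  op13 P0: store L1 := 92 → M/I/I on L1; bus BusRdX; mem=87
  op14 P0: load  L1 → M/I/I on L1; bus (none); mem=87
  op15 P1: load  L2 → S/S/S on L2; bus BusRd; mem=79
  op16 P0: load  L2 → S/S/S on L2; bus (none); mem=79
  op17 P0: store L2 := 38 → M/I/I on L2; bus BusRdX; mem=79
  op18 P0: store L1 := 28 → M/I/I on L1; bus (none); mem=87
  op19 P1: store L1 := 31 → I/M/I on L1; bus BusRdX Flush; mem=28
  op20 P1: load  L1 → I/M/I on L1; bus (none); mem=28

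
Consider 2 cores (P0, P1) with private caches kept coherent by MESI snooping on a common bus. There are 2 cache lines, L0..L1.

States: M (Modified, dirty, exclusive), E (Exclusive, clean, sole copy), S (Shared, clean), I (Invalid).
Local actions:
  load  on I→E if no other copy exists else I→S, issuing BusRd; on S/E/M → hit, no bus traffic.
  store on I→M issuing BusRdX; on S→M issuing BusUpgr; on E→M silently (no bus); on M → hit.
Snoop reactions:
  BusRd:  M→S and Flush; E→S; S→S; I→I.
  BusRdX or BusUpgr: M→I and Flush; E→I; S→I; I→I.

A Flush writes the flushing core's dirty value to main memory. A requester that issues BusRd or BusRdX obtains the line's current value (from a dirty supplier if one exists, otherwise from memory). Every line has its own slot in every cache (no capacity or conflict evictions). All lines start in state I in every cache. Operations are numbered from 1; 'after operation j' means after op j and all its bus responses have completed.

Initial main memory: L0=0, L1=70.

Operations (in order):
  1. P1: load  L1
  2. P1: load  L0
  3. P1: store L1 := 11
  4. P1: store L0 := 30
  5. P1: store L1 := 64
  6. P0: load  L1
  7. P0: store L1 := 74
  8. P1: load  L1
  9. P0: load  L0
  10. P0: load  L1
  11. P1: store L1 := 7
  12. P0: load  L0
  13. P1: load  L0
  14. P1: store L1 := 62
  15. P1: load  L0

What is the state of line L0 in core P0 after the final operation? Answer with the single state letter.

step 1: P1: load  L1  ⟶  IE  (L1)  txn=BusRd  M[L1]=70
step 2: P1: load  L0  ⟶  IE  (L0)  txn=BusRd  M[L0]=0
step 3: P1: store L1 := 11  ⟶  IM  (L1)  txn=∅  M[L1]=70
step 4: P1: store L0 := 30  ⟶  IM  (L0)  txn=∅  M[L0]=0
step 5: P1: store L1 := 64  ⟶  IM  (L1)  txn=∅  M[L1]=70
step 6: P0: load  L1  ⟶  SS  (L1)  txn=BusRd+Flush  M[L1]=64
step 7: P0: store L1 := 74  ⟶  MI  (L1)  txn=BusUpgr  M[L1]=64
step 8: P1: load  L1  ⟶  SS  (L1)  txn=BusRd+Flush  M[L1]=74
step 9: P0: load  L0  ⟶  SS  (L0)  txn=BusRd+Flush  M[L0]=30
step 10: P0: load  L1  ⟶  SS  (L1)  txn=∅  M[L1]=74
step 11: P1: store L1 := 7  ⟶  IM  (L1)  txn=BusUpgr  M[L1]=74
step 12: P0: load  L0  ⟶  SS  (L0)  txn=∅  M[L0]=30
step 13: P1: load  L0  ⟶  SS  (L0)  txn=∅  M[L0]=30
step 14: P1: store L1 := 62  ⟶  IM  (L1)  txn=∅  M[L1]=74
step 15: P1: load  L0  ⟶  SS  (L0)  txn=∅  M[L0]=30

state = S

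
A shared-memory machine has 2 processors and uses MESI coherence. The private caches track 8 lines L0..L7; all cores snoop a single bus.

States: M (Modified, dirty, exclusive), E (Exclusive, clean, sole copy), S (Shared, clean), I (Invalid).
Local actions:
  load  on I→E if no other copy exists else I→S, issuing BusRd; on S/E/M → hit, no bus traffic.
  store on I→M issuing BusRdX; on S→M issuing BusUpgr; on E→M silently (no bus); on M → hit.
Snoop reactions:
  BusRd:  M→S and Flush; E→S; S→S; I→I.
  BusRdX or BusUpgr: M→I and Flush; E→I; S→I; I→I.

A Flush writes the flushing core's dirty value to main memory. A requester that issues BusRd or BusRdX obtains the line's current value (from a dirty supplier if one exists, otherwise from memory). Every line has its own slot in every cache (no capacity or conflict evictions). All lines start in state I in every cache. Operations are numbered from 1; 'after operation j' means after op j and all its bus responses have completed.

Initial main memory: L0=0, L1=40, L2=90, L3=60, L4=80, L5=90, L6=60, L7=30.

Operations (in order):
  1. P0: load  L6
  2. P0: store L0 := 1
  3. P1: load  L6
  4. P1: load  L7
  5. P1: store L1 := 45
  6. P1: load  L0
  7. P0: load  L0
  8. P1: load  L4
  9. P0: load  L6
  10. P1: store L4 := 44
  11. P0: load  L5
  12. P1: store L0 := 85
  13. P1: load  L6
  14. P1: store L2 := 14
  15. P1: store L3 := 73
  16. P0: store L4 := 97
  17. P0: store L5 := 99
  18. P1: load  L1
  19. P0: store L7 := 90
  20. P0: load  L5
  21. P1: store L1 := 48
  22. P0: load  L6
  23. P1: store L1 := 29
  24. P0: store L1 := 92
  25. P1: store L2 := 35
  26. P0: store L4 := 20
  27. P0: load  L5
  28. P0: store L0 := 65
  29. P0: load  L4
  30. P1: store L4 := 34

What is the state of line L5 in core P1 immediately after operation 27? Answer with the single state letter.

  op1 P0: load  L6 → E/I on L6; bus BusRd; mem=60
  op2 P0: store L0 := 1 → M/I on L0; bus BusRdX; mem=0
  op3 P1: load  L6 → S/S on L6; bus BusRd; mem=60
  op4 P1: load  L7 → I/E on L7; bus BusRd; mem=30
  op5 P1: store L1 := 45 → I/M on L1; bus BusRdX; mem=40
  op6 P1: load  L0 → S/S on L0; bus BusRd Flush; mem=1
  op7 P0: load  L0 → S/S on L0; bus (none); mem=1
  op8 P1: load  L4 → I/E on L4; bus BusRd; mem=80
  op9 P0: load  L6 → S/S on L6; bus (none); mem=60
  op10 P1: store L4 := 44 → I/M on L4; bus (none); mem=80
  op11 P0: load  L5 → E/I on L5; bus BusRd; mem=90
  op12 P1: store L0 := 85 → I/M on L0; bus BusUpgr; mem=1
  op13 P1: load  L6 → S/S on L6; bus (none); mem=60
  op14 P1: store L2 := 14 → I/M on L2; bus BusRdX; mem=90
  op15 P1: store L3 := 73 → I/M on L3; bus BusRdX; mem=60
  op16 P0: store L4 := 97 → M/I on L4; bus BusRdX Flush; mem=44
  op17 P0: store L5 := 99 → M/I on L5; bus (none); mem=90
  op18 P1: load  L1 → I/M on L1; bus (none); mem=40
  op19 P0: store L7 := 90 → M/I on L7; bus BusRdX; mem=30
  op20 P0: load  L5 → M/I on L5; bus (none); mem=90
  op21 P1: store L1 := 48 → I/M on L1; bus (none); mem=40
  op22 P0: load  L6 → S/S on L6; bus (none); mem=60
  op23 P1: store L1 := 29 → I/M on L1; bus (none); mem=40
  op24 P0: store L1 := 92 → M/I on L1; bus BusRdX Flush; mem=29
  op25 P1: store L2 := 35 → I/M on L2; bus (none); mem=90
  op26 P0: store L4 := 20 → M/I on L4; bus (none); mem=44
  op27 P0: load  L5 → M/I on L5; bus (none); mem=90
  op28 P0: store L0 := 65 → M/I on L0; bus BusRdX Flush; mem=85
  op29 P0: load  L4 → M/I on L4; bus (none); mem=44
  op30 P1: store L4 := 34 → I/M on L4; bus BusRdX Flush; mem=20

state = I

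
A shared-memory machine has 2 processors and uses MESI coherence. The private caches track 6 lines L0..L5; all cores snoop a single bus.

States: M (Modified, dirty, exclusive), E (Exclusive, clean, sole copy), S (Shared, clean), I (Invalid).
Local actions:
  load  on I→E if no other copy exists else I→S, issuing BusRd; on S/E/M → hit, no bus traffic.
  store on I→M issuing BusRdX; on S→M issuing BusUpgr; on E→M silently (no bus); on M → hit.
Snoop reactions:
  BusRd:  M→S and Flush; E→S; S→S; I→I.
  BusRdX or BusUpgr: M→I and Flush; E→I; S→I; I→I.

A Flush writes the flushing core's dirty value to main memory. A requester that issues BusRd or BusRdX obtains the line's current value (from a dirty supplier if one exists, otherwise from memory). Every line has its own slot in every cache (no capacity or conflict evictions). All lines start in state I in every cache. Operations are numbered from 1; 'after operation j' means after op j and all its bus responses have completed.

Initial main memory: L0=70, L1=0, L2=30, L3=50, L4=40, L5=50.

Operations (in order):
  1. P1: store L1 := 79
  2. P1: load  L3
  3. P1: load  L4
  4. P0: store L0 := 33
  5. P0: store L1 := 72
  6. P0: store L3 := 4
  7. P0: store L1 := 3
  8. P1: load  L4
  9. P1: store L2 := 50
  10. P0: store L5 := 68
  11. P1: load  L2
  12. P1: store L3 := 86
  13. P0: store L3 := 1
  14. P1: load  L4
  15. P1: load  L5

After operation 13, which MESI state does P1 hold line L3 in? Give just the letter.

state = I

step 1: P1: store L1 := 79  ⟶  IM  (L1)  txn=BusRdX  M[L1]=0
step 2: P1: load  L3  ⟶  IE  (L3)  txn=BusRd  M[L3]=50
step 3: P1: load  L4  ⟶  IE  (L4)  txn=BusRd  M[L4]=40
step 4: P0: store L0 := 33  ⟶  MI  (L0)  txn=BusRdX  M[L0]=70
step 5: P0: store L1 := 72  ⟶  MI  (L1)  txn=BusRdX+Flush  M[L1]=79
step 6: P0: store L3 := 4  ⟶  MI  (L3)  txn=BusRdX  M[L3]=50
step 7: P0: store L1 := 3  ⟶  MI  (L1)  txn=∅  M[L1]=79
step 8: P1: load  L4  ⟶  IE  (L4)  txn=∅  M[L4]=40
step 9: P1: store L2 := 50  ⟶  IM  (L2)  txn=BusRdX  M[L2]=30
step 10: P0: store L5 := 68  ⟶  MI  (L5)  txn=BusRdX  M[L5]=50
step 11: P1: load  L2  ⟶  IM  (L2)  txn=∅  M[L2]=30
step 12: P1: store L3 := 86  ⟶  IM  (L3)  txn=BusRdX+Flush  M[L3]=4
step 13: P0: store L3 := 1  ⟶  MI  (L3)  txn=BusRdX+Flush  M[L3]=86
step 14: P1: load  L4  ⟶  IE  (L4)  txn=∅  M[L4]=40
step 15: P1: load  L5  ⟶  SS  (L5)  txn=BusRd+Flush  M[L5]=68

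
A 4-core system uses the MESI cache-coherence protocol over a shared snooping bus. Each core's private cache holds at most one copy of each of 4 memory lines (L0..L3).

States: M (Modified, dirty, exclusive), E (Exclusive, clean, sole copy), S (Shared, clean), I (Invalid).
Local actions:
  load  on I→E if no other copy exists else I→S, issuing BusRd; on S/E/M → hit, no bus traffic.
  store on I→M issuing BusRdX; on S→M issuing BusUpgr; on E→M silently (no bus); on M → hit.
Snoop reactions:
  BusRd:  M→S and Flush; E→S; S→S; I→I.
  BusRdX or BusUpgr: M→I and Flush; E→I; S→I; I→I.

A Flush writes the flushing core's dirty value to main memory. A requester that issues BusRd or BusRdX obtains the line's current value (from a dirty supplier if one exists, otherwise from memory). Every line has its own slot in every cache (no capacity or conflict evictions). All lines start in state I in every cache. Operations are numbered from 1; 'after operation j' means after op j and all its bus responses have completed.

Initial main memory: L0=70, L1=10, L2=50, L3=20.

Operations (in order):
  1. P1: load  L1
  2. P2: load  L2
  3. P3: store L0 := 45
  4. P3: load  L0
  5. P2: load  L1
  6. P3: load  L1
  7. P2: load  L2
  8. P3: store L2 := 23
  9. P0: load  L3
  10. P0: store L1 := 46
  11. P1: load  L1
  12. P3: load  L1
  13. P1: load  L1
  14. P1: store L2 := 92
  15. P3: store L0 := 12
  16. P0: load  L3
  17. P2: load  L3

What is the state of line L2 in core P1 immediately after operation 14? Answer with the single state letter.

state = M

1. P1: load  L1  bus=[BusRd]  L1: P0=I P1=E P2=I P3=I  mem[L1]=10
2. P2: load  L2  bus=[BusRd]  L2: P0=I P1=I P2=E P3=I  mem[L2]=50
3. P3: store L0 := 45  bus=[BusRdX]  L0: P0=I P1=I P2=I P3=M  mem[L0]=70
4. P3: load  L0  bus=[-]  L0: P0=I P1=I P2=I P3=M  mem[L0]=70
5. P2: load  L1  bus=[BusRd]  L1: P0=I P1=S P2=S P3=I  mem[L1]=10
6. P3: load  L1  bus=[BusRd]  L1: P0=I P1=S P2=S P3=S  mem[L1]=10
7. P2: load  L2  bus=[-]  L2: P0=I P1=I P2=E P3=I  mem[L2]=50
8. P3: store L2 := 23  bus=[BusRdX]  L2: P0=I P1=I P2=I P3=M  mem[L2]=50
9. P0: load  L3  bus=[BusRd]  L3: P0=E P1=I P2=I P3=I  mem[L3]=20
10. P0: store L1 := 46  bus=[BusRdX]  L1: P0=M P1=I P2=I P3=I  mem[L1]=10
11. P1: load  L1  bus=[BusRd,Flush]  L1: P0=S P1=S P2=I P3=I  mem[L1]=46
12. P3: load  L1  bus=[BusRd]  L1: P0=S P1=S P2=I P3=S  mem[L1]=46
13. P1: load  L1  bus=[-]  L1: P0=S P1=S P2=I P3=S  mem[L1]=46
14. P1: store L2 := 92  bus=[BusRdX,Flush]  L2: P0=I P1=M P2=I P3=I  mem[L2]=23
15. P3: store L0 := 12  bus=[-]  L0: P0=I P1=I P2=I P3=M  mem[L0]=70
16. P0: load  L3  bus=[-]  L3: P0=E P1=I P2=I P3=I  mem[L3]=20
17. P2: load  L3  bus=[BusRd]  L3: P0=S P1=I P2=S P3=I  mem[L3]=20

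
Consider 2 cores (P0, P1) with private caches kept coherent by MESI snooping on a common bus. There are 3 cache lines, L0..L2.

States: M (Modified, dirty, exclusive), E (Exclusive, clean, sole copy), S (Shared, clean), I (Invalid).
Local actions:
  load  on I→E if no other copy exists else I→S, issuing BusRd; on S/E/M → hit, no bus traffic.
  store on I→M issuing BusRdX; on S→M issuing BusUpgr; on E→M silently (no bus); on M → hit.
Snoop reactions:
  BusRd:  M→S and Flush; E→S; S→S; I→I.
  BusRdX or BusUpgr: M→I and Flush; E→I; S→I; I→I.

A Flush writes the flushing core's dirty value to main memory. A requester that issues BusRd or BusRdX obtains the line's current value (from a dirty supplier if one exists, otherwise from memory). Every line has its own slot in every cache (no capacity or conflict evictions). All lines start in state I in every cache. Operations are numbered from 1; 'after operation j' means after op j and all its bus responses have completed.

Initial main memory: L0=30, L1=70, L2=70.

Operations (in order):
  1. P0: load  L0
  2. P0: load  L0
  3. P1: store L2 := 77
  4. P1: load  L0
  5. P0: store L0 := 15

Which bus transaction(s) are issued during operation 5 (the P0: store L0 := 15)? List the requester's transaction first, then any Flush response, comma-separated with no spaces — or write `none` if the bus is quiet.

1. P0: load  L0  bus=[BusRd]  L0: P0=E P1=I  mem[L0]=30
2. P0: load  L0  bus=[-]  L0: P0=E P1=I  mem[L0]=30
3. P1: store L2 := 77  bus=[BusRdX]  L2: P0=I P1=M  mem[L2]=70
4. P1: load  L0  bus=[BusRd]  L0: P0=S P1=S  mem[L0]=30
5. P0: store L0 := 15  bus=[BusUpgr]  L0: P0=M P1=I  mem[L0]=30

bus = BusUpgr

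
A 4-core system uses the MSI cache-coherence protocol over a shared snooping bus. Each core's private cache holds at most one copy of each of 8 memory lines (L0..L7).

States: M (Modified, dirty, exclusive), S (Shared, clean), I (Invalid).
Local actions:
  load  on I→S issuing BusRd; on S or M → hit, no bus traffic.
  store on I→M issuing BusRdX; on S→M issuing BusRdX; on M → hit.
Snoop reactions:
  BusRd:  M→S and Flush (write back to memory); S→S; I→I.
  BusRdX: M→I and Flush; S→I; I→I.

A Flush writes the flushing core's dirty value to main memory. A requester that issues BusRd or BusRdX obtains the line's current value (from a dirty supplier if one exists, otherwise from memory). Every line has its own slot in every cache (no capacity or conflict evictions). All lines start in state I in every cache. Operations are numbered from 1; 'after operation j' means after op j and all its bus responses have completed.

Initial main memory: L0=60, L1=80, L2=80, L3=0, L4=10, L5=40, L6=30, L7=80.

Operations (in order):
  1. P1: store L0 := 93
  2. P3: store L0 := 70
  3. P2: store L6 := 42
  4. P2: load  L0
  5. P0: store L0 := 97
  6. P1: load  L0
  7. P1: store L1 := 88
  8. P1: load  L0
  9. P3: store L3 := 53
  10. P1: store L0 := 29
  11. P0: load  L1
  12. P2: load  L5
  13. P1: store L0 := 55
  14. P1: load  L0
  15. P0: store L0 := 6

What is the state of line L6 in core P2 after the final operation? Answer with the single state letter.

state = M

1. P1: store L0 := 93  bus=[BusRdX]  L0: P0=I P1=M P2=I P3=I  mem[L0]=60
2. P3: store L0 := 70  bus=[BusRdX,Flush]  L0: P0=I P1=I P2=I P3=M  mem[L0]=93
3. P2: store L6 := 42  bus=[BusRdX]  L6: P0=I P1=I P2=M P3=I  mem[L6]=30
4. P2: load  L0  bus=[BusRd,Flush]  L0: P0=I P1=I P2=S P3=S  mem[L0]=70
5. P0: store L0 := 97  bus=[BusRdX]  L0: P0=M P1=I P2=I P3=I  mem[L0]=70
6. P1: load  L0  bus=[BusRd,Flush]  L0: P0=S P1=S P2=I P3=I  mem[L0]=97
7. P1: store L1 := 88  bus=[BusRdX]  L1: P0=I P1=M P2=I P3=I  mem[L1]=80
8. P1: load  L0  bus=[-]  L0: P0=S P1=S P2=I P3=I  mem[L0]=97
9. P3: store L3 := 53  bus=[BusRdX]  L3: P0=I P1=I P2=I P3=M  mem[L3]=0
10. P1: store L0 := 29  bus=[BusRdX]  L0: P0=I P1=M P2=I P3=I  mem[L0]=97
11. P0: load  L1  bus=[BusRd,Flush]  L1: P0=S P1=S P2=I P3=I  mem[L1]=88
12. P2: load  L5  bus=[BusRd]  L5: P0=I P1=I P2=S P3=I  mem[L5]=40
13. P1: store L0 := 55  bus=[-]  L0: P0=I P1=M P2=I P3=I  mem[L0]=97
14. P1: load  L0  bus=[-]  L0: P0=I P1=M P2=I P3=I  mem[L0]=97
15. P0: store L0 := 6  bus=[BusRdX,Flush]  L0: P0=M P1=I P2=I P3=I  mem[L0]=55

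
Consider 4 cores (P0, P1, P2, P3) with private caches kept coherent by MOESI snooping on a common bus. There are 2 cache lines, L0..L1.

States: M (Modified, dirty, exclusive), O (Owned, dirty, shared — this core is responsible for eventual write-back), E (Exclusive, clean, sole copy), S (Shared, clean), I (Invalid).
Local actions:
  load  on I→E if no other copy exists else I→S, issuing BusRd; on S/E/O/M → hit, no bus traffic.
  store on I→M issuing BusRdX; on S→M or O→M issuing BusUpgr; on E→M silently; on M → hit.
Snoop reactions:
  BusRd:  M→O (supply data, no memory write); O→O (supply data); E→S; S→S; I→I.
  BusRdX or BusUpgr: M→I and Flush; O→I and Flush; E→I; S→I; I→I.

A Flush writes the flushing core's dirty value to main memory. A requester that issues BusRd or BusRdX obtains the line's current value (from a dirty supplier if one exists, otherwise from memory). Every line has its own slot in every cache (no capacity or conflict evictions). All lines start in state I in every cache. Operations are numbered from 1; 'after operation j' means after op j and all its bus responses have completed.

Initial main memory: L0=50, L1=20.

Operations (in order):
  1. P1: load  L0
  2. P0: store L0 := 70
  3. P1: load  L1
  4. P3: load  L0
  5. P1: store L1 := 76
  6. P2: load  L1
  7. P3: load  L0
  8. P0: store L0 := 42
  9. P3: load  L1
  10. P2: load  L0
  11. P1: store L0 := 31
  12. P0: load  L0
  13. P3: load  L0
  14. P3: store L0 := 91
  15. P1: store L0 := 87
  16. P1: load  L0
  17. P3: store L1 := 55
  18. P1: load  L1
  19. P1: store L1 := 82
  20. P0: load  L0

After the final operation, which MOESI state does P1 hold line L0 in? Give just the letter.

[1] P1: load  L0 | P0:I, P1:E(50), P2:I, P3:I | bus: BusRd
[2] P0: store L0 := 70 | P0:M(70), P1:I, P2:I, P3:I | bus: BusRdX
[3] P1: load  L1 | P0:I, P1:E(20), P2:I, P3:I | bus: BusRd
[4] P3: load  L0 | P0:O(70), P1:I, P2:I, P3:S(70) | bus: BusRd
[5] P1: store L1 := 76 | P0:I, P1:M(76), P2:I, P3:I | bus: none
[6] P2: load  L1 | P0:I, P1:O(76), P2:S(76), P3:I | bus: BusRd
[7] P3: load  L0 | P0:O(70), P1:I, P2:I, P3:S(70) | bus: none
[8] P0: store L0 := 42 | P0:M(42), P1:I, P2:I, P3:I | bus: BusUpgr
[9] P3: load  L1 | P0:I, P1:O(76), P2:S(76), P3:S(76) | bus: BusRd
[10] P2: load  L0 | P0:O(42), P1:I, P2:S(42), P3:I | bus: BusRd
[11] P1: store L0 := 31 | P0:I, P1:M(31), P2:I, P3:I | bus: BusRdX,Flush
[12] P0: load  L0 | P0:S(31), P1:O(31), P2:I, P3:I | bus: BusRd
[13] P3: load  L0 | P0:S(31), P1:O(31), P2:I, P3:S(31) | bus: BusRd
[14] P3: store L0 := 91 | P0:I, P1:I, P2:I, P3:M(91) | bus: BusUpgr,Flush
[15] P1: store L0 := 87 | P0:I, P1:M(87), P2:I, P3:I | bus: BusRdX,Flush
[16] P1: load  L0 | P0:I, P1:M(87), P2:I, P3:I | bus: none
[17] P3: store L1 := 55 | P0:I, P1:I, P2:I, P3:M(55) | bus: BusUpgr,Flush
[18] P1: load  L1 | P0:I, P1:S(55), P2:I, P3:O(55) | bus: BusRd
[19] P1: store L1 := 82 | P0:I, P1:M(82), P2:I, P3:I | bus: BusUpgr,Flush
[20] P0: load  L0 | P0:S(87), P1:O(87), P2:I, P3:I | bus: BusRd

state = O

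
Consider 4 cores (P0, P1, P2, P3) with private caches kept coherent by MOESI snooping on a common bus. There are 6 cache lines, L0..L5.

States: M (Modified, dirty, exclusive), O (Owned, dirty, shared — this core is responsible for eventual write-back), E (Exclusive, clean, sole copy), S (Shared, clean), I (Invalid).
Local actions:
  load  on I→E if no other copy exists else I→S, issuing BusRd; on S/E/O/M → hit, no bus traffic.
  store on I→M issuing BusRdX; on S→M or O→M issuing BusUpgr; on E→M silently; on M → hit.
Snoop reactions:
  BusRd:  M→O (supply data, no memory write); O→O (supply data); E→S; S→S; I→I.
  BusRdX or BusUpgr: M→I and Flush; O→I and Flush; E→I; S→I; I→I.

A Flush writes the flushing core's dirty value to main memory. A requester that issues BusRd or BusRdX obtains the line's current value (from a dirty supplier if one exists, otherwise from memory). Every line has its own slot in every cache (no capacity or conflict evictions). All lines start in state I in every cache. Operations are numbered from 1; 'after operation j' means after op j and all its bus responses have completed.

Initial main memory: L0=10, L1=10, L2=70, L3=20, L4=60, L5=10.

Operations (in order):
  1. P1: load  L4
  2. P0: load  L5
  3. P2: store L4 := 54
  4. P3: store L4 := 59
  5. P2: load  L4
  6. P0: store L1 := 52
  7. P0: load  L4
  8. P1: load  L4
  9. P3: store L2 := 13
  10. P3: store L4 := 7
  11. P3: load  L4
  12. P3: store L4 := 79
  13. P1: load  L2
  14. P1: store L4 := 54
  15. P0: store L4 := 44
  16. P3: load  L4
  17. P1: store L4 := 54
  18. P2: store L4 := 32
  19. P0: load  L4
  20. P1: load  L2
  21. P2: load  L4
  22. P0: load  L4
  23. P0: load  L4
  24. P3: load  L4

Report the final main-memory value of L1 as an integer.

  op1 P1: load  L4 → I/E/I/I on L4; bus BusRd; mem=60
  op2 P0: load  L5 → E/I/I/I on L5; bus BusRd; mem=10
  op3 P2: store L4 := 54 → I/I/M/I on L4; bus BusRdX; mem=60
  op4 P3: store L4 := 59 → I/I/I/M on L4; bus BusRdX Flush; mem=54
  op5 P2: load  L4 → I/I/S/O on L4; bus BusRd; mem=54
  op6 P0: store L1 := 52 → M/I/I/I on L1; bus BusRdX; mem=10
  op7 P0: load  L4 → S/I/S/O on L4; bus BusRd; mem=54
  op8 P1: load  L4 → S/S/S/O on L4; bus BusRd; mem=54
  op9 P3: store L2 := 13 → I/I/I/M on L2; bus BusRdX; mem=70
  op10 P3: store L4 := 7 → I/I/I/M on L4; bus BusUpgr; mem=54
  op11 P3: load  L4 → I/I/I/M on L4; bus (none); mem=54
  op12 P3: store L4 := 79 → I/I/I/M on L4; bus (none); mem=54
  op13 P1: load  L2 → I/S/I/O on L2; bus BusRd; mem=70
  op14 P1: store L4 := 54 → I/M/I/I on L4; bus BusRdX Flush; mem=79
  op15 P0: store L4 := 44 → M/I/I/I on L4; bus BusRdX Flush; mem=54
  op16 P3: load  L4 → O/I/I/S on L4; bus BusRd; mem=54
  op17 P1: store L4 := 54 → I/M/I/I on L4; bus BusRdX Flush; mem=44
  op18 P2: store L4 := 32 → I/I/M/I on L4; bus BusRdX Flush; mem=54
  op19 P0: load  L4 → S/I/O/I on L4; bus BusRd; mem=54
  op20 P1: load  L2 → I/S/I/O on L2; bus (none); mem=70
  op21 P2: load  L4 → S/I/O/I on L4; bus (none); mem=54
  op22 P0: load  L4 → S/I/O/I on L4; bus (none); mem=54
  op23 P0: load  L4 → S/I/O/I on L4; bus (none); mem=54
  op24 P3: load  L4 → S/I/O/S on L4; bus BusRd; mem=54

memory[L1] = 10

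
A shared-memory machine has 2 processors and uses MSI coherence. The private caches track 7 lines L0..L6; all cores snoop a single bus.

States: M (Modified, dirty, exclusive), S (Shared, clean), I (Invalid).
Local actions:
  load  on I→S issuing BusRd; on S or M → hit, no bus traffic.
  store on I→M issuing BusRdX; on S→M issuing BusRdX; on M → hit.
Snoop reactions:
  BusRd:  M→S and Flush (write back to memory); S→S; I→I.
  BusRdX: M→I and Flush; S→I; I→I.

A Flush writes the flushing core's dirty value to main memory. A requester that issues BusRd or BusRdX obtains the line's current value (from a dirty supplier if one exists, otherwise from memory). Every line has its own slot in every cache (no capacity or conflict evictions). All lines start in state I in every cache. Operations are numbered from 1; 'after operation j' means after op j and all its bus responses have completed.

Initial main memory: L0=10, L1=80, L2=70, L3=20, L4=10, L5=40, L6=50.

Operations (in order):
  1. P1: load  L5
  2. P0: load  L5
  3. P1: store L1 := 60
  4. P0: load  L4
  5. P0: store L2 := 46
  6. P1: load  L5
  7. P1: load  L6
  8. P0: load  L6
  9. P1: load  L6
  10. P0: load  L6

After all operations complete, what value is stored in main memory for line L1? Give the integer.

  op1 P1: load  L5 → I/S on L5; bus BusRd; mem=40
  op2 P0: load  L5 → S/S on L5; bus BusRd; mem=40
  op3 P1: store L1 := 60 → I/M on L1; bus BusRdX; mem=80
  op4 P0: load  L4 → S/I on L4; bus BusRd; mem=10
  op5 P0: store L2 := 46 → M/I on L2; bus BusRdX; mem=70
  op6 P1: load  L5 → S/S on L5; bus (none); mem=40
  op7 P1: load  L6 → I/S on L6; bus BusRd; mem=50
  op8 P0: load  L6 → S/S on L6; bus BusRd; mem=50
  op9 P1: load  L6 → S/S on L6; bus (none); mem=50
  op10 P0: load  L6 → S/S on L6; bus (none); mem=50

memory[L1] = 80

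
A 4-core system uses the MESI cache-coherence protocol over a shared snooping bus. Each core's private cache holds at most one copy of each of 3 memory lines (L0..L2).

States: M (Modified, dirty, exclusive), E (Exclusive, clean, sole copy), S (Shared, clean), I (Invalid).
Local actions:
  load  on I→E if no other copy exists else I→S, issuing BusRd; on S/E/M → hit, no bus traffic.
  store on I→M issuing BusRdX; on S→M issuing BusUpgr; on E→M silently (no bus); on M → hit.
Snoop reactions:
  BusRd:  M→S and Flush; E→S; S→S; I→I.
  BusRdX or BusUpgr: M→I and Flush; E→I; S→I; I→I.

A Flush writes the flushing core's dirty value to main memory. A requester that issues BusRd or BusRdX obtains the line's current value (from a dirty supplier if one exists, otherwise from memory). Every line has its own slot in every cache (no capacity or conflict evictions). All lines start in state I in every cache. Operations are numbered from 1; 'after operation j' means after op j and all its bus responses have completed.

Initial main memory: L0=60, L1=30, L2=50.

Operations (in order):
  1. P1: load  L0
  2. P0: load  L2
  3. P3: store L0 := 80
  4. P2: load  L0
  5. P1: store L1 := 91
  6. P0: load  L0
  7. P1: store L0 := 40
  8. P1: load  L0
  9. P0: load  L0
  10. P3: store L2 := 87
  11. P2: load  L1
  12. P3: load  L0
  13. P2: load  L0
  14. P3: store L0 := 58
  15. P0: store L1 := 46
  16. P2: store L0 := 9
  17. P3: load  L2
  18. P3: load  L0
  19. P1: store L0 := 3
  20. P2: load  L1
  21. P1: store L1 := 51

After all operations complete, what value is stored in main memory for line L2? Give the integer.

memory[L2] = 50

1. P1: load  L0  bus=[BusRd]  L0: P0=I P1=E P2=I P3=I  mem[L0]=60
2. P0: load  L2  bus=[BusRd]  L2: P0=E P1=I P2=I P3=I  mem[L2]=50
3. P3: store L0 := 80  bus=[BusRdX]  L0: P0=I P1=I P2=I P3=M  mem[L0]=60
4. P2: load  L0  bus=[BusRd,Flush]  L0: P0=I P1=I P2=S P3=S  mem[L0]=80
5. P1: store L1 := 91  bus=[BusRdX]  L1: P0=I P1=M P2=I P3=I  mem[L1]=30
6. P0: load  L0  bus=[BusRd]  L0: P0=S P1=I P2=S P3=S  mem[L0]=80
7. P1: store L0 := 40  bus=[BusRdX]  L0: P0=I P1=M P2=I P3=I  mem[L0]=80
8. P1: load  L0  bus=[-]  L0: P0=I P1=M P2=I P3=I  mem[L0]=80
9. P0: load  L0  bus=[BusRd,Flush]  L0: P0=S P1=S P2=I P3=I  mem[L0]=40
10. P3: store L2 := 87  bus=[BusRdX]  L2: P0=I P1=I P2=I P3=M  mem[L2]=50
11. P2: load  L1  bus=[BusRd,Flush]  L1: P0=I P1=S P2=S P3=I  mem[L1]=91
12. P3: load  L0  bus=[BusRd]  L0: P0=S P1=S P2=I P3=S  mem[L0]=40
13. P2: load  L0  bus=[BusRd]  L0: P0=S P1=S P2=S P3=S  mem[L0]=40
14. P3: store L0 := 58  bus=[BusUpgr]  L0: P0=I P1=I P2=I P3=M  mem[L0]=40
15. P0: store L1 := 46  bus=[BusRdX]  L1: P0=M P1=I P2=I P3=I  mem[L1]=91
16. P2: store L0 := 9  bus=[BusRdX,Flush]  L0: P0=I P1=I P2=M P3=I  mem[L0]=58
17. P3: load  L2  bus=[-]  L2: P0=I P1=I P2=I P3=M  mem[L2]=50
18. P3: load  L0  bus=[BusRd,Flush]  L0: P0=I P1=I P2=S P3=S  mem[L0]=9
19. P1: store L0 := 3  bus=[BusRdX]  L0: P0=I P1=M P2=I P3=I  mem[L0]=9
20. P2: load  L1  bus=[BusRd,Flush]  L1: P0=S P1=I P2=S P3=I  mem[L1]=46
21. P1: store L1 := 51  bus=[BusRdX]  L1: P0=I P1=M P2=I P3=I  mem[L1]=46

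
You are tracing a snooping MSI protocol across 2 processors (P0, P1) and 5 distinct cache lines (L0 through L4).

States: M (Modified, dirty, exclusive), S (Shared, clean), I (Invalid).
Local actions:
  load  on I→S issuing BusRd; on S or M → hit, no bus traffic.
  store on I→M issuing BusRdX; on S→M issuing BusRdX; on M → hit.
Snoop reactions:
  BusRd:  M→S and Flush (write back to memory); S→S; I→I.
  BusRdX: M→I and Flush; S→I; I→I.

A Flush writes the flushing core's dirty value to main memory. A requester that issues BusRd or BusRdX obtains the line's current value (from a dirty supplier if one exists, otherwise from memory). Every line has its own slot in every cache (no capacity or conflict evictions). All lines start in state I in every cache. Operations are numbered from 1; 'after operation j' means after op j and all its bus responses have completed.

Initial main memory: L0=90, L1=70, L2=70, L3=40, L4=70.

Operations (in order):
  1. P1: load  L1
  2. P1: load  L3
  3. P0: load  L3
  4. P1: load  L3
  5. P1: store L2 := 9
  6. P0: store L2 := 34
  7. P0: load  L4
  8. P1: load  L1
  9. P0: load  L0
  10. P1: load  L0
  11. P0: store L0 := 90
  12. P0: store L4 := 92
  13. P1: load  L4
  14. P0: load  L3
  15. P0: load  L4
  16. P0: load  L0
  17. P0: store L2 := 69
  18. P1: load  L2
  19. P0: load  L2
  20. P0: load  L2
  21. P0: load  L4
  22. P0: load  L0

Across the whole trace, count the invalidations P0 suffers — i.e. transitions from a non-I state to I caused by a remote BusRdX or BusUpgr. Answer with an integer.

invalidations = 0

[1] P1: load  L1 | P0:I, P1:S(70) | bus: BusRd
[2] P1: load  L3 | P0:I, P1:S(40) | bus: BusRd
[3] P0: load  L3 | P0:S(40), P1:S(40) | bus: BusRd
[4] P1: load  L3 | P0:S(40), P1:S(40) | bus: none
[5] P1: store L2 := 9 | P0:I, P1:M(9) | bus: BusRdX
[6] P0: store L2 := 34 | P0:M(34), P1:I | bus: BusRdX,Flush
[7] P0: load  L4 | P0:S(70), P1:I | bus: BusRd
[8] P1: load  L1 | P0:I, P1:S(70) | bus: none
[9] P0: load  L0 | P0:S(90), P1:I | bus: BusRd
[10] P1: load  L0 | P0:S(90), P1:S(90) | bus: BusRd
[11] P0: store L0 := 90 | P0:M(90), P1:I | bus: BusRdX
[12] P0: store L4 := 92 | P0:M(92), P1:I | bus: BusRdX
[13] P1: load  L4 | P0:S(92), P1:S(92) | bus: BusRd,Flush
[14] P0: load  L3 | P0:S(40), P1:S(40) | bus: none
[15] P0: load  L4 | P0:S(92), P1:S(92) | bus: none
[16] P0: load  L0 | P0:M(90), P1:I | bus: none
[17] P0: store L2 := 69 | P0:M(69), P1:I | bus: none
[18] P1: load  L2 | P0:S(69), P1:S(69) | bus: BusRd,Flush
[19] P0: load  L2 | P0:S(69), P1:S(69) | bus: none
[20] P0: load  L2 | P0:S(69), P1:S(69) | bus: none
[21] P0: load  L4 | P0:S(92), P1:S(92) | bus: none
[22] P0: load  L0 | P0:M(90), P1:I | bus: none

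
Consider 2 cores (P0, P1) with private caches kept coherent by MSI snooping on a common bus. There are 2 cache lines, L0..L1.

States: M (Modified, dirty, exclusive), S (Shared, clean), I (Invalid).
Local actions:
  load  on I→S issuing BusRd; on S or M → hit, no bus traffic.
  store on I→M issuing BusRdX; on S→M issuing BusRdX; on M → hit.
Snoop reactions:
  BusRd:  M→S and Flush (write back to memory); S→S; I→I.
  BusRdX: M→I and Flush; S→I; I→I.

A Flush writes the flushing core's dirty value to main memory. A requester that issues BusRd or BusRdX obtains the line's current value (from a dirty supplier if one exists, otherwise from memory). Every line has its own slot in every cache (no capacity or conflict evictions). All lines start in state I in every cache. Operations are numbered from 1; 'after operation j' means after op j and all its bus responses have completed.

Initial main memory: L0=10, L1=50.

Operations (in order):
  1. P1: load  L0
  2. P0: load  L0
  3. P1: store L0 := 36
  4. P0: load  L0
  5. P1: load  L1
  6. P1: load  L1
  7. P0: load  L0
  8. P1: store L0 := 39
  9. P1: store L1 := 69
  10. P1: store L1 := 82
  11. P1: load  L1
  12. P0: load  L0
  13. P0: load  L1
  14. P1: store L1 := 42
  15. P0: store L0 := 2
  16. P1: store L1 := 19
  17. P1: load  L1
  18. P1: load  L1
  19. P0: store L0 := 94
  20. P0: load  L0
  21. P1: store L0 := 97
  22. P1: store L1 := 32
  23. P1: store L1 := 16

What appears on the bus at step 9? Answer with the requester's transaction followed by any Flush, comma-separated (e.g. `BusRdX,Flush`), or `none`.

bus = BusRdX

step 1: P1: load  L0  ⟶  IS  (L0)  txn=BusRd  M[L0]=10
step 2: P0: load  L0  ⟶  SS  (L0)  txn=BusRd  M[L0]=10
step 3: P1: store L0 := 36  ⟶  IM  (L0)  txn=BusRdX  M[L0]=10
step 4: P0: load  L0  ⟶  SS  (L0)  txn=BusRd+Flush  M[L0]=36
step 5: P1: load  L1  ⟶  IS  (L1)  txn=BusRd  M[L1]=50
step 6: P1: load  L1  ⟶  IS  (L1)  txn=∅  M[L1]=50
step 7: P0: load  L0  ⟶  SS  (L0)  txn=∅  M[L0]=36
step 8: P1: store L0 := 39  ⟶  IM  (L0)  txn=BusRdX  M[L0]=36
step 9: P1: store L1 := 69  ⟶  IM  (L1)  txn=BusRdX  M[L1]=50
step 10: P1: store L1 := 82  ⟶  IM  (L1)  txn=∅  M[L1]=50
step 11: P1: load  L1  ⟶  IM  (L1)  txn=∅  M[L1]=50
step 12: P0: load  L0  ⟶  SS  (L0)  txn=BusRd+Flush  M[L0]=39
step 13: P0: load  L1  ⟶  SS  (L1)  txn=BusRd+Flush  M[L1]=82
step 14: P1: store L1 := 42  ⟶  IM  (L1)  txn=BusRdX  M[L1]=82
step 15: P0: store L0 := 2  ⟶  MI  (L0)  txn=BusRdX  M[L0]=39
step 16: P1: store L1 := 19  ⟶  IM  (L1)  txn=∅  M[L1]=82
step 17: P1: load  L1  ⟶  IM  (L1)  txn=∅  M[L1]=82
step 18: P1: load  L1  ⟶  IM  (L1)  txn=∅  M[L1]=82
step 19: P0: store L0 := 94  ⟶  MI  (L0)  txn=∅  M[L0]=39
step 20: P0: load  L0  ⟶  MI  (L0)  txn=∅  M[L0]=39
step 21: P1: store L0 := 97  ⟶  IM  (L0)  txn=BusRdX+Flush  M[L0]=94
step 22: P1: store L1 := 32  ⟶  IM  (L1)  txn=∅  M[L1]=82
step 23: P1: store L1 := 16  ⟶  IM  (L1)  txn=∅  M[L1]=82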